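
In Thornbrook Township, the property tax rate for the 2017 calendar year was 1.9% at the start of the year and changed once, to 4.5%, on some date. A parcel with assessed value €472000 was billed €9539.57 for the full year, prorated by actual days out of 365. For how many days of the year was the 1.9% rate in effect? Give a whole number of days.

348 days

Let d = days at the first rate; then 365 − d days at the second rate.
€472000 × [1.9%·d + 4.5%·(365−d)] / 365 = €9539.57
Solving gives d = 348, so the new rate took effect on December 15, 2017.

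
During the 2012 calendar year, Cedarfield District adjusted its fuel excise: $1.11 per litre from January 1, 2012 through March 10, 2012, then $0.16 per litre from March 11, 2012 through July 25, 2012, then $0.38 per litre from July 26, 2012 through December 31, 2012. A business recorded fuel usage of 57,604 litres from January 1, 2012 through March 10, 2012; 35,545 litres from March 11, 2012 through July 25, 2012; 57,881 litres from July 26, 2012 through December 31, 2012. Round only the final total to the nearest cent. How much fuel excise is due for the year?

$91,622.42

January 1 – March 10, 2012: 57,604 litres at $1.11/litre → $63,940.44
March 11 – July 25, 2012: 35,545 litres at $0.16/litre → $5,687.20
July 26 – December 31, 2012: 57,881 litres at $0.38/litre → $21,994.78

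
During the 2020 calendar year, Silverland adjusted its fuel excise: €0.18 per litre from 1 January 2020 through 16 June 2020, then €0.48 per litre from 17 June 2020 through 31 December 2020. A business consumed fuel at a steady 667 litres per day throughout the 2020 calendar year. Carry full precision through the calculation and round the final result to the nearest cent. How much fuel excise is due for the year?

1 January – 16 June 2020: 168 days × 667 litres/day = 112,056 litres at €0.18/litre → €20,170.08
17 June – 31 December 2020: 198 days × 667 litres/day = 132,066 litres at €0.48/litre → €63,391.68

€83,561.76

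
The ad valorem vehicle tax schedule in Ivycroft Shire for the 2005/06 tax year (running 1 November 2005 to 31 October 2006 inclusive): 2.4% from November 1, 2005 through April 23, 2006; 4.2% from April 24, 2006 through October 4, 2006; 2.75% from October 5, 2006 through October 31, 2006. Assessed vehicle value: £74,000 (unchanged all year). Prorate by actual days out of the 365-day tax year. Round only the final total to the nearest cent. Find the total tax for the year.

November 1, 2005 – April 23, 2006: 174 days at 2.4% → £74,000 × 2.4% × 174/365 = £846.6411
April 24 – October 4, 2006: 164 days at 4.2% → £74,000 × 4.2% × 164/365 = £1,396.4712
October 5 – October 31, 2006: 27 days at 2.75% → £74,000 × 2.75% × 27/365 = £150.5342
Total = £2,393.6466

£2,393.65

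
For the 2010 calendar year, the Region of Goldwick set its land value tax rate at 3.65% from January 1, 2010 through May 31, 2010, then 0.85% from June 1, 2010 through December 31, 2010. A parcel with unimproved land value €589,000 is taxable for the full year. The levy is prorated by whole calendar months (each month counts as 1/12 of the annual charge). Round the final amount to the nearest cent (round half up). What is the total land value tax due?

€11,878.17

January 1 – May 31, 2010: 5 months at 3.65% → €589,000 × 3.65% × 5/12 = €8,957.7083
June 1 – December 31, 2010: 7 months at 0.85% → €589,000 × 0.85% × 7/12 = €2,920.4583
Total = €11,878.1667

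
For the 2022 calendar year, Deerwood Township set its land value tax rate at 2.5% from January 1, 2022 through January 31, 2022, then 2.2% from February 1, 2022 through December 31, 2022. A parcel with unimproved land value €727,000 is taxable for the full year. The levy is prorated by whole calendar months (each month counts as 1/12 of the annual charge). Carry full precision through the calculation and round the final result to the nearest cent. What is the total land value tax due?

€16,175.75

January 1 – January 31, 2022: 1 month at 2.5% → €727,000 × 2.5% × 1/12 = €1,514.5833
February 1 – December 31, 2022: 11 months at 2.2% → €727,000 × 2.2% × 11/12 = €14,661.1667
Total = €16,175.7500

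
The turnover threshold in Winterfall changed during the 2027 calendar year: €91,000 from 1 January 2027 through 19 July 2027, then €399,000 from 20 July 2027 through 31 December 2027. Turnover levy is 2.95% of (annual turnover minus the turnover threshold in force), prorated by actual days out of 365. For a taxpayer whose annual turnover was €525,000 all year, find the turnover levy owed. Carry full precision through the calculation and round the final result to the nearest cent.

€8,695.63

1 January – 19 July 2027: 200 days, exemption €91,000 → (€525,000 − €91,000) × 2.95% × 200/365 = €7,015.3425
20 July – 31 December 2027: 165 days, exemption €399,000 → (€525,000 − €399,000) × 2.95% × 165/365 = €1,680.2877
Total = €8,695.6301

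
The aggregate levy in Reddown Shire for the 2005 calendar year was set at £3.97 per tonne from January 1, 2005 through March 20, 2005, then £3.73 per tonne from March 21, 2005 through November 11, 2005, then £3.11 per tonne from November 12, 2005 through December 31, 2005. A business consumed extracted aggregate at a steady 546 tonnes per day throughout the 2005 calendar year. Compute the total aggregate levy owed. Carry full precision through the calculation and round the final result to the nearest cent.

January 1 – March 20, 2005: 79 days × 546 tonnes/day = 43,134 tonnes at £3.97/tonne → £171,241.98
March 21 – November 11, 2005: 236 days × 546 tonnes/day = 128,856 tonnes at £3.73/tonne → £480,632.88
November 12 – December 31, 2005: 50 days × 546 tonnes/day = 27,300 tonnes at £3.11/tonne → £84,903.00

£736,777.86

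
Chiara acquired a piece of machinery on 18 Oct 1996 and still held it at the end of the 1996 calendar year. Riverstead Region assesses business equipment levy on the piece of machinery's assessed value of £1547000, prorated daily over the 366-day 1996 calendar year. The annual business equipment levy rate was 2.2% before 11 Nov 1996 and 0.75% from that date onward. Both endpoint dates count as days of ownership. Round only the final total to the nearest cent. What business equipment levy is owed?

£3848.48

18 Oct – 10 Nov 1996: 24 days at 2.2% → £1547000 × 2.2% × 24/366 = £2231.7377
11 Nov – 31 Dec 1996: 51 days at 0.75% → £1547000 × 0.75% × 51/366 = £1616.7418
Total = £3848.4795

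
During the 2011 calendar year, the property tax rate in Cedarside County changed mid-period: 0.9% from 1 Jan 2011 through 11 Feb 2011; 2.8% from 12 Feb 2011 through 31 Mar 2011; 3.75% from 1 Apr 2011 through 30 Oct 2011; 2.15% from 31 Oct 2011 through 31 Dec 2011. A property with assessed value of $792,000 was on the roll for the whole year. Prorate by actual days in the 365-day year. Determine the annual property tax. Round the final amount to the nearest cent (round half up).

$23,960.71

1 Jan – 11 Feb 2011: 42 days at 0.9% → $792,000 × 0.9% × 42/365 = $820.2082
12 Feb – 31 Mar 2011: 48 days at 2.8% → $792,000 × 2.8% × 48/365 = $2,916.2959
1 Apr – 30 Oct 2011: 213 days at 3.75% → $792,000 × 3.75% × 213/365 = $17,331.7808
31 Oct – 31 Dec 2011: 62 days at 2.15% → $792,000 × 2.15% × 62/365 = $2,892.4274
Total = $23,960.7123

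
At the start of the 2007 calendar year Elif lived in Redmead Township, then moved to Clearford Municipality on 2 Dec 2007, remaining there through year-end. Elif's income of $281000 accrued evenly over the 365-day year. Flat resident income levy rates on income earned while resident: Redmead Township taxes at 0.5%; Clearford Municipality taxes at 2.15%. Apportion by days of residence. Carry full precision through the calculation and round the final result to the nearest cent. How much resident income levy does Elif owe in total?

Redmead Township, 1 Jan – 1 Dec 2007: 335 days → $281000 × 0.5% × 335/365 = $1289.5205
Clearford Municipality, 2 Dec – 31 Dec 2007: 30 days → $281000 × 2.15% × 30/365 = $496.5616
Total = $1786.0822

$1786.08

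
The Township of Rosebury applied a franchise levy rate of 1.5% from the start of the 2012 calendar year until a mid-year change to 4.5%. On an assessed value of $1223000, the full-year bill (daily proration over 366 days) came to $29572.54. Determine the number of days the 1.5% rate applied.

254 days

Let d = days at the first rate; then 366 − d days at the second rate.
$1223000 × [1.5%·d + 4.5%·(366−d)] / 366 = $29572.54
Solving gives d = 254, so the new rate took effect on 11 Sep 2012.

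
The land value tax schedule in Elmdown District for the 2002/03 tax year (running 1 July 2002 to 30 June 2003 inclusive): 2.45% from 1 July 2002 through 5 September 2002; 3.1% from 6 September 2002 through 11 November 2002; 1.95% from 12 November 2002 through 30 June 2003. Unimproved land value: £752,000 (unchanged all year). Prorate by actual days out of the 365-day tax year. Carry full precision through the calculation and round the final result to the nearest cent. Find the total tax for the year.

£16,941.63

1 July – 5 September 2002: 67 days at 2.45% → £752,000 × 2.45% × 67/365 = £3,381.9397
6 September – 11 November 2002: 67 days at 3.1% → £752,000 × 3.1% × 67/365 = £4,279.1890
12 November 2002 – 30 June 2003: 231 days at 1.95% → £752,000 × 1.95% × 231/365 = £9,280.5041
Total = £16,941.6329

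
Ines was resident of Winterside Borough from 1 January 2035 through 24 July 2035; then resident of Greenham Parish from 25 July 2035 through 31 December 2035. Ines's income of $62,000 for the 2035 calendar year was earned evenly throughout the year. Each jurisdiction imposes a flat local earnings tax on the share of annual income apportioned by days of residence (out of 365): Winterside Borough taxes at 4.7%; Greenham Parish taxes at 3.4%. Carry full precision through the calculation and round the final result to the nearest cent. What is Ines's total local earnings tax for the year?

$2,560.68

Winterside Borough, 1 January – 24 July 2035: 205 days → $62,000 × 4.7% × 205/365 = $1,636.6301
Greenham Parish, 25 July – 31 December 2035: 160 days → $62,000 × 3.4% × 160/365 = $924.0548
Total = $2,560.6849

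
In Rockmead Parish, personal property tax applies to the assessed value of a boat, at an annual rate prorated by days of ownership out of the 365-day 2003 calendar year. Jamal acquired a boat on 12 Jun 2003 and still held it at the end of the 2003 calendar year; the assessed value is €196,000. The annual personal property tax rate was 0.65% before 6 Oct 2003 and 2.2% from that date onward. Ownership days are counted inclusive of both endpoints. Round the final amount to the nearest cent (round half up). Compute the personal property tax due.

12 Jun – 5 Oct 2003: 116 days at 0.65% → €196,000 × 0.65% × 116/365 = €404.8877
6 Oct – 31 Dec 2003: 87 days at 2.2% → €196,000 × 2.2% × 87/365 = €1,027.7918
Total = €1,432.6795

€1,432.68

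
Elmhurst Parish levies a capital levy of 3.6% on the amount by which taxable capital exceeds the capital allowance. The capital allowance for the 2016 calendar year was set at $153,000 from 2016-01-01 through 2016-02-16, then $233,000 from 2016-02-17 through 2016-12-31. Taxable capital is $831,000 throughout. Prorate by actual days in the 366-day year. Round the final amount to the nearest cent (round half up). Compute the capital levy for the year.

$21,897.84

2016-01-01 to 2016-02-16: 47 days, exemption $153,000 → ($831,000 − $153,000) × 3.6% × 47/366 = $3,134.3607
2016-02-17 to 2016-12-31: 319 days, exemption $233,000 → ($831,000 − $233,000) × 3.6% × 319/366 = $18,763.4754
Total = $21,897.8361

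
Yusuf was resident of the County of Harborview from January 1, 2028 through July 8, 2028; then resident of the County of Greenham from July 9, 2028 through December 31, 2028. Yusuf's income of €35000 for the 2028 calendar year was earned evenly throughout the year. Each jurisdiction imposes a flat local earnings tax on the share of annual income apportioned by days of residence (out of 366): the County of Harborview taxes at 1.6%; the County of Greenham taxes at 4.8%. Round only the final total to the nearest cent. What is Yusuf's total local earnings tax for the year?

€1098.58

The County of Harborview, January 1 – July 8, 2028: 190 days → €35000 × 1.6% × 190/366 = €290.7104
The County of Greenham, July 9 – December 31, 2028: 176 days → €35000 × 4.8% × 176/366 = €807.8689
Total = €1098.5792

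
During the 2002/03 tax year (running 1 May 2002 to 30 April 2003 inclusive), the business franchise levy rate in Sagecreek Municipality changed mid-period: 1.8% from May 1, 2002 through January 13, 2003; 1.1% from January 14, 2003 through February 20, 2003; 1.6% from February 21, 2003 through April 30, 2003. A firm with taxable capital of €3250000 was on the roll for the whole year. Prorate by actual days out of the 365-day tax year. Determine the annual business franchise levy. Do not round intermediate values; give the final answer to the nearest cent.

May 1, 2002 – January 13, 2003: 258 days at 1.8% → €3250000 × 1.8% × 258/365 = €41350.6849
January 14 – February 20, 2003: 38 days at 1.1% → €3250000 × 1.1% × 38/365 = €3721.9178
February 21 – April 30, 2003: 69 days at 1.6% → €3250000 × 1.6% × 69/365 = €9830.1370
Total = €54902.7397

€54902.74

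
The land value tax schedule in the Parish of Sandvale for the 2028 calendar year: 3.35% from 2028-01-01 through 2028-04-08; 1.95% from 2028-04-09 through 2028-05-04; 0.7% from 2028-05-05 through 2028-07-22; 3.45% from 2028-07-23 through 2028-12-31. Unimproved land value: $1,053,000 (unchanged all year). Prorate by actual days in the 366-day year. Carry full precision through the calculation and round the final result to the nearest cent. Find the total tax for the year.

2028-01-01 to 2028-04-08: 99 days at 3.35% → $1,053,000 × 3.35% × 99/366 = $9,541.7336
2028-04-09 to 2028-05-04: 26 days at 1.95% → $1,053,000 × 1.95% × 26/366 = $1,458.6639
2028-05-05 to 2028-07-22: 79 days at 0.7% → $1,053,000 × 0.7% × 79/366 = $1,591.0082
2028-07-23 to 2028-12-31: 162 days at 3.45% → $1,053,000 × 3.45% × 162/366 = $16,079.8279
Total = $28,671.2336

$28,671.23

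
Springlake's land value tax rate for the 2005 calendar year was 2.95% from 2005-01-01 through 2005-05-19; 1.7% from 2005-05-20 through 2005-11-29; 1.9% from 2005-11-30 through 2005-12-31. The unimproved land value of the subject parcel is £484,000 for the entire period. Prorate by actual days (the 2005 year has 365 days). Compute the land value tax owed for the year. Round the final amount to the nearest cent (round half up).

2005-01-01 to 2005-05-19: 139 days at 2.95% → £484,000 × 2.95% × 139/365 = £5,437.3753
2005-05-20 to 2005-11-29: 194 days at 1.7% → £484,000 × 1.7% × 194/365 = £4,373.2384
2005-11-30 to 2005-12-31: 32 days at 1.9% → £484,000 × 1.9% × 32/365 = £806.2247
Total = £10,616.8384

£10,616.84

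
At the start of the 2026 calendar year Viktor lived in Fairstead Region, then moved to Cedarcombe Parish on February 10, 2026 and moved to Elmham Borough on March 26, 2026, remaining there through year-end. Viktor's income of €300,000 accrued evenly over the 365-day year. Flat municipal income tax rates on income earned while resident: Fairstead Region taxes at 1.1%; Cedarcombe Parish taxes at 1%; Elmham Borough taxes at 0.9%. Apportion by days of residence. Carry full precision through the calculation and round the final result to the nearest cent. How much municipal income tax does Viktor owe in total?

€2,801.92

Fairstead Region, January 1 – February 9, 2026: 40 days → €300,000 × 1.1% × 40/365 = €361.6438
Cedarcombe Parish, February 10 – March 25, 2026: 44 days → €300,000 × 1% × 44/365 = €361.6438
Elmham Borough, March 26 – December 31, 2026: 281 days → €300,000 × 0.9% × 281/365 = €2,078.6301
Total = €2,801.9178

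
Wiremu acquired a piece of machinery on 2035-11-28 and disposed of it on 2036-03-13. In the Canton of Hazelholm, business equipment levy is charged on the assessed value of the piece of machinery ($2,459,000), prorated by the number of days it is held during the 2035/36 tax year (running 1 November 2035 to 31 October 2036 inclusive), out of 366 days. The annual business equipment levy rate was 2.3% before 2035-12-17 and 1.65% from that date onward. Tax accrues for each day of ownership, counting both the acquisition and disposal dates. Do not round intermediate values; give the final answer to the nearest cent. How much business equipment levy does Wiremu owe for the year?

$12,691.40

2035-11-28 to 2035-12-16: 19 days at 2.3% → $2,459,000 × 2.3% × 19/366 = $2,936.0191
2035-12-17 to 2036-03-13: 88 days at 1.65% → $2,459,000 × 1.65% × 88/366 = $9,755.3770
Total = $12,691.3962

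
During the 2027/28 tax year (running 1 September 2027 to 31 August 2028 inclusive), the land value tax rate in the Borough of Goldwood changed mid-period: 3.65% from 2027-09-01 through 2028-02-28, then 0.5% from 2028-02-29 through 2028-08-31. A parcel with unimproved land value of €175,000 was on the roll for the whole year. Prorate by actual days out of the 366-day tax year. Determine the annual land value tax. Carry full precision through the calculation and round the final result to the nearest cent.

2027-09-01 to 2028-02-28: 181 days at 3.65% → €175,000 × 3.65% × 181/366 = €3,158.8456
2028-02-29 to 2028-08-31: 185 days at 0.5% → €175,000 × 0.5% × 185/366 = €442.2814
Total = €3,601.1270

€3,601.13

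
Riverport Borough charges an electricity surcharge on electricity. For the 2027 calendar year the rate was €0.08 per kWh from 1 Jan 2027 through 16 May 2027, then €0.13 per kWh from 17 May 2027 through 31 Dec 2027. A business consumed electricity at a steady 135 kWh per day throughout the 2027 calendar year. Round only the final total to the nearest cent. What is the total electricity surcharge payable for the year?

€5487.75

1 Jan – 16 May 2027: 136 days × 135 kWh/day = 18,360 kWh at €0.08/kWh → €1468.80
17 May – 31 Dec 2027: 229 days × 135 kWh/day = 30,915 kWh at €0.13/kWh → €4018.95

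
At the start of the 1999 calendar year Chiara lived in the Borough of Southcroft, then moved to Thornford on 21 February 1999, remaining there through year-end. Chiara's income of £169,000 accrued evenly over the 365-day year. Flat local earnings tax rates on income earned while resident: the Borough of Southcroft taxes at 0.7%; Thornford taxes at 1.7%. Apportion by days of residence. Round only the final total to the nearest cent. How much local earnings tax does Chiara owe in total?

£2,636.86

The Borough of Southcroft, 1 January – 20 February 1999: 51 days → £169,000 × 0.7% × 51/365 = £165.2959
Thornford, 21 February – 31 December 1999: 314 days → £169,000 × 1.7% × 314/365 = £2,471.5671
Total = £2,636.8630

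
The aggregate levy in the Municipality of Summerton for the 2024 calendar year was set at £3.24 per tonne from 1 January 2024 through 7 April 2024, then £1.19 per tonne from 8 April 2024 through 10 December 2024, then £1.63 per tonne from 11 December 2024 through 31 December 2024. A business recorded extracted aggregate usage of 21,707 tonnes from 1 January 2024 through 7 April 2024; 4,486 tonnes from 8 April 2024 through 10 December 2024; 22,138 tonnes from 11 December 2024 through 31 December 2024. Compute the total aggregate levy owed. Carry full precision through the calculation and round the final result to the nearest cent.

1 January – 7 April 2024: 21,707 tonnes at £3.24/tonne → £70,330.68
8 April – 10 December 2024: 4,486 tonnes at £1.19/tonne → £5,338.34
11 December – 31 December 2024: 22,138 tonnes at £1.63/tonne → £36,084.94

£111,753.96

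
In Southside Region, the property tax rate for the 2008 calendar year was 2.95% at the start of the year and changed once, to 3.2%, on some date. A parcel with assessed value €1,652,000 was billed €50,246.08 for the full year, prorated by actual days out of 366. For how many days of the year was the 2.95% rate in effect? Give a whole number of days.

Let d = days at the first rate; then 366 − d days at the second rate.
€1,652,000 × [2.95%·d + 3.2%·(366−d)] / 366 = €50,246.08
Solving gives d = 232, so the new rate took effect on August 20, 2008.

232 days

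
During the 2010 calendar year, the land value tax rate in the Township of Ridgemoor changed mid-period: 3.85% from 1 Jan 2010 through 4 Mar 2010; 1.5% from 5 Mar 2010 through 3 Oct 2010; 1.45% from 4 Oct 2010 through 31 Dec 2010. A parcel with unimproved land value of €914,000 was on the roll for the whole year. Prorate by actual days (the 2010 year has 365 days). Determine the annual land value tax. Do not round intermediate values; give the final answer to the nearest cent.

€17,305.90

1 Jan – 4 Mar 2010: 63 days at 3.85% → €914,000 × 3.85% × 63/365 = €6,073.7178
5 Mar – 3 Oct 2010: 213 days at 1.5% → €914,000 × 1.5% × 213/365 = €8,000.6301
4 Oct – 31 Dec 2010: 89 days at 1.45% → €914,000 × 1.45% × 89/365 = €3,231.5534
Total = €17,305.9014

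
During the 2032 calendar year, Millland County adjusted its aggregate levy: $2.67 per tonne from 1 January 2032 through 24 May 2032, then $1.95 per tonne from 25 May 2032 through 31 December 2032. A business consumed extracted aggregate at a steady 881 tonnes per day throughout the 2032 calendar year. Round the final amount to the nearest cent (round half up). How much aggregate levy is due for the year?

1 January – 24 May 2032: 145 days × 881 tonnes/day = 127,745 tonnes at $2.67/tonne → $341,079.15
25 May – 31 December 2032: 221 days × 881 tonnes/day = 194,701 tonnes at $1.95/tonne → $379,666.95

$720,746.10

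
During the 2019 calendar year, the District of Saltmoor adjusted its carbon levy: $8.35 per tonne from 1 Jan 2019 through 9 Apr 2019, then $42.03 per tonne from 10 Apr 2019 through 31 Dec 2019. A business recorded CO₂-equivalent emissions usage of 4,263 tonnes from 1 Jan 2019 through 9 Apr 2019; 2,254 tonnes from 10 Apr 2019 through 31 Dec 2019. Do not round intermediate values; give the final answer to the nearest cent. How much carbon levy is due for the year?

1 Jan – 9 Apr 2019: 4,263 tonnes at $8.35/tonne → $35,596.05
10 Apr – 31 Dec 2019: 2,254 tonnes at $42.03/tonne → $94,735.62

$130,331.67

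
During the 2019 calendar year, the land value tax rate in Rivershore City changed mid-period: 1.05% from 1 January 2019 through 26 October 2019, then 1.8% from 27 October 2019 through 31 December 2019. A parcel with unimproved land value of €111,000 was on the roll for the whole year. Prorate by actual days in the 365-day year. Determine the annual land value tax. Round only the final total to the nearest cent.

€1,316.03

1 January – 26 October 2019: 299 days at 1.05% → €111,000 × 1.05% × 299/365 = €954.7521
27 October – 31 December 2019: 66 days at 1.8% → €111,000 × 1.8% × 66/365 = €361.2822
Total = €1,316.0342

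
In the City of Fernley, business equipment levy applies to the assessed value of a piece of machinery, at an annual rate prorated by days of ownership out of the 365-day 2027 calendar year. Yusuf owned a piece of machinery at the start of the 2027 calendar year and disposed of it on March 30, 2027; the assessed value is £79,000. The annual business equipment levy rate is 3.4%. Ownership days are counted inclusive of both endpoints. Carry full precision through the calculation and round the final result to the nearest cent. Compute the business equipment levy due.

£654.94

Days held (January 1 – March 30, 2027): 89 out of 365
Tax = £79,000 × 3.4% × 89/365 = £654.9425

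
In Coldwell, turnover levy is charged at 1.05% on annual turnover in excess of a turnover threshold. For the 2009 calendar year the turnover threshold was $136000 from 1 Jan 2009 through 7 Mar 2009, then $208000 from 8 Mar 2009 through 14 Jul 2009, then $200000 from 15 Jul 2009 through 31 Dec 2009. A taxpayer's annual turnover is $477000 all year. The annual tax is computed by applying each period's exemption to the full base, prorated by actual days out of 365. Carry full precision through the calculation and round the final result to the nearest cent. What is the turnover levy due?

$3000.32

1 Jan – 7 Mar 2009: 66 days, exemption $136000 → ($477000 − $136000) × 1.05% × 66/365 = $647.4329
8 Mar – 14 Jul 2009: 129 days, exemption $208000 → ($477000 − $208000) × 1.05% × 129/365 = $998.2479
15 Jul – 31 Dec 2009: 170 days, exemption $200000 → ($477000 − $200000) × 1.05% × 170/365 = $1354.6438
Total = $3000.3247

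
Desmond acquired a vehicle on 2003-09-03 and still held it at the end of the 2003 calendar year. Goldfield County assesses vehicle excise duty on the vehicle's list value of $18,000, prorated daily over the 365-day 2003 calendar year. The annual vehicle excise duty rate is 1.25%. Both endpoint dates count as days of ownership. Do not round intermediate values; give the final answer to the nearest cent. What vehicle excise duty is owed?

$73.97

Days held (2003-09-03 to 2003-12-31): 120 out of 365
Tax = $18,000 × 1.25% × 120/365 = $73.9726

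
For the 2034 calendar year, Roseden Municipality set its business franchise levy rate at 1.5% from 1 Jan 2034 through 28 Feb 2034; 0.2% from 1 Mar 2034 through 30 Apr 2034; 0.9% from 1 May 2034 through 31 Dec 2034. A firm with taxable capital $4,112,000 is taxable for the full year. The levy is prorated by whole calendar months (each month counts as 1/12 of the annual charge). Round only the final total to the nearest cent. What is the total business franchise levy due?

$36,322.67

1 Jan – 28 Feb 2034: 2 months at 1.5% → $4,112,000 × 1.5% × 2/12 = $10,280.0000
1 Mar – 30 Apr 2034: 2 months at 0.2% → $4,112,000 × 0.2% × 2/12 = $1,370.6667
1 May – 31 Dec 2034: 8 months at 0.9% → $4,112,000 × 0.9% × 8/12 = $24,672.0000
Total = $36,322.6667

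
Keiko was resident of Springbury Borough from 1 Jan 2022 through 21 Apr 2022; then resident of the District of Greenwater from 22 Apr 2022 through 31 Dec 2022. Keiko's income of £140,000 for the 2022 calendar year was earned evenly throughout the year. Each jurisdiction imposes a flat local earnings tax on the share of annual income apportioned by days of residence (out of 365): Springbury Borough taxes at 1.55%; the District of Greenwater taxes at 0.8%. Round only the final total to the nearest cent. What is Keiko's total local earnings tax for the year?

Springbury Borough, 1 Jan – 21 Apr 2022: 111 days → £140,000 × 1.55% × 111/365 = £659.9178
The District of Greenwater, 22 Apr – 31 Dec 2022: 254 days → £140,000 × 0.8% × 254/365 = £779.3973
Total = £1,439.3151

£1,439.32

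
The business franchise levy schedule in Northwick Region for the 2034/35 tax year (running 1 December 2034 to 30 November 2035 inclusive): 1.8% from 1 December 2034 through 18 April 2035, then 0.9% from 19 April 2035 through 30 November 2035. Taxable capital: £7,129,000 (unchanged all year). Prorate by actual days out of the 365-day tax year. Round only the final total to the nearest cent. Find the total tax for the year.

1 December 2034 – 18 April 2035: 139 days at 1.8% → £7,129,000 × 1.8% × 139/365 = £48,867.8301
19 April – 30 November 2035: 226 days at 0.9% → £7,129,000 × 0.9% × 226/365 = £39,727.0849
Total = £88,594.9151

£88,594.92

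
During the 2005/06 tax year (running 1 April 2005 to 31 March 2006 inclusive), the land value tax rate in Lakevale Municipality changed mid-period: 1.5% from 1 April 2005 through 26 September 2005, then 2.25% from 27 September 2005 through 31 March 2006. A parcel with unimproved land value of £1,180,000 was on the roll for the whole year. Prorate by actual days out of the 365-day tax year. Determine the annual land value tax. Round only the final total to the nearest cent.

£22,209.86

1 April – 26 September 2005: 179 days at 1.5% → £1,180,000 × 1.5% × 179/365 = £8,680.2740
27 September 2005 – 31 March 2006: 186 days at 2.25% → £1,180,000 × 2.25% × 186/365 = £13,529.5890
Total = £22,209.8630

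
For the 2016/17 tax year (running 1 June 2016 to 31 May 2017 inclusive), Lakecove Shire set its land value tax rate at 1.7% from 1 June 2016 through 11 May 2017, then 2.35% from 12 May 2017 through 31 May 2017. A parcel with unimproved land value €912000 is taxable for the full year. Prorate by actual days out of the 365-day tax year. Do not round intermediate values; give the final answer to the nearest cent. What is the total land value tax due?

1 June 2016 – 11 May 2017: 345 days at 1.7% → €912000 × 1.7% × 345/365 = €14654.4658
12 May – 31 May 2017: 20 days at 2.35% → €912000 × 2.35% × 20/365 = €1174.3562
Total = €15828.8219

€15828.82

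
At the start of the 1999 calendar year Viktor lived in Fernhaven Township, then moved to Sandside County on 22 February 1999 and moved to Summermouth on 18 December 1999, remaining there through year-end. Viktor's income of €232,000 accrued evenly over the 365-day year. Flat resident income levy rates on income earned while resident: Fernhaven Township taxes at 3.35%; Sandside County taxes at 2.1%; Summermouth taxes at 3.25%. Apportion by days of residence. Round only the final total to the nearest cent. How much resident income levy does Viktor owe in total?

Fernhaven Township, 1 January – 21 February 1999: 52 days → €232,000 × 3.35% × 52/365 = €1,107.2438
Sandside County, 22 February – 17 December 1999: 299 days → €232,000 × 2.1% × 299/365 = €3,991.0356
Summermouth, 18 December – 31 December 1999: 14 days → €232,000 × 3.25% × 14/365 = €289.2055
Total = €5,387.4849

€5,387.48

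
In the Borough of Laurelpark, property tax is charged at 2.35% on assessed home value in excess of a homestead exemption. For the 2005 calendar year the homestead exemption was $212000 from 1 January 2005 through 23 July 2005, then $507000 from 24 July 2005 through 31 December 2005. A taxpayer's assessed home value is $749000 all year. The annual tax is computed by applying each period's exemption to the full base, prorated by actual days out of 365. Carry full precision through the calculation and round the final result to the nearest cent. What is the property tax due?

$9561.60

1 January – 23 July 2005: 204 days, exemption $212000 → ($749000 − $212000) × 2.35% × 204/365 = $7053.0904
24 July – 31 December 2005: 161 days, exemption $507000 → ($749000 − $507000) × 2.35% × 161/365 = $2508.5123
Total = $9561.6027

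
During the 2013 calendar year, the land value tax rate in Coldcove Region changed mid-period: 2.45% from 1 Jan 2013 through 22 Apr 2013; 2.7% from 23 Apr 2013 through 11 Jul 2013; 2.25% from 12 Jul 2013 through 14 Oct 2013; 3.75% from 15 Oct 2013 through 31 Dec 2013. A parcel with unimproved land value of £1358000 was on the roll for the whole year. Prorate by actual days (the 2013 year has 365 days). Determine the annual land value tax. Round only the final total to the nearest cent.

£37080.84

1 Jan – 22 Apr 2013: 112 days at 2.45% → £1358000 × 2.45% × 112/365 = £10209.1836
23 Apr – 11 Jul 2013: 80 days at 2.7% → £1358000 × 2.7% × 80/365 = £8036.3836
12 Jul – 14 Oct 2013: 95 days at 2.25% → £1358000 × 2.25% × 95/365 = £7952.6712
15 Oct – 31 Dec 2013: 78 days at 3.75% → £1358000 × 3.75% × 78/365 = £10882.6027
Total = £37080.8411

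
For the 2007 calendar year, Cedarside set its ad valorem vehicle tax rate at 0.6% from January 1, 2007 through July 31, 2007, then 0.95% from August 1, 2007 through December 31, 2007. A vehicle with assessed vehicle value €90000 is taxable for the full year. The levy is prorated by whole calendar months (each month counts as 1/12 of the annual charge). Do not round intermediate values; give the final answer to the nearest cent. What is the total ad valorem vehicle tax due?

January 1 – July 31, 2007: 7 months at 0.6% → €90000 × 0.6% × 7/12 = €315.0000
August 1 – December 31, 2007: 5 months at 0.95% → €90000 × 0.95% × 5/12 = €356.2500
Total = €671.2500

€671.25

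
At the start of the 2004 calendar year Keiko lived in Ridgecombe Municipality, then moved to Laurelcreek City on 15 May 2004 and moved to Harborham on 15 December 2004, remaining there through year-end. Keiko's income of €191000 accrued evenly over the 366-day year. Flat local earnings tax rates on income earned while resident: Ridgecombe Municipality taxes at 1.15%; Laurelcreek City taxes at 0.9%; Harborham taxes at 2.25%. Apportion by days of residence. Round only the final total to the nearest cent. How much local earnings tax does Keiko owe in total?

Ridgecombe Municipality, 1 January – 14 May 2004: 135 days → €191000 × 1.15% × 135/366 = €810.1844
Laurelcreek City, 15 May – 14 December 2004: 214 days → €191000 × 0.9% × 214/366 = €1005.0984
Harborham, 15 December – 31 December 2004: 17 days → €191000 × 2.25% × 17/366 = €199.6107
Total = €2014.8934

€2014.89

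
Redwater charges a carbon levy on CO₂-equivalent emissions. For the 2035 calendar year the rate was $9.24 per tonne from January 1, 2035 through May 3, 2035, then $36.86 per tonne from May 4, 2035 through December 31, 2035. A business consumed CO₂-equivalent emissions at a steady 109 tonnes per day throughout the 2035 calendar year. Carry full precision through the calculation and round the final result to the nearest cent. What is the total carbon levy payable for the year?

January 1 – May 3, 2035: 123 days × 109 tonnes/day = 13,407 tonnes at $9.24/tonne → $123880.68
May 4 – December 31, 2035: 242 days × 109 tonnes/day = 26,378 tonnes at $36.86/tonne → $972293.08

$1096173.76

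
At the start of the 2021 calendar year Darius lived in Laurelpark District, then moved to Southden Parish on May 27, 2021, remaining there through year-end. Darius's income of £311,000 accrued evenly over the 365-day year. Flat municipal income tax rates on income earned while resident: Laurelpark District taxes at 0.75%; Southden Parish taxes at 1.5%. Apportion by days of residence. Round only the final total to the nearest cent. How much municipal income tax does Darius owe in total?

Laurelpark District, January 1 – May 26, 2021: 146 days → £311,000 × 0.75% × 146/365 = £933.0000
Southden Parish, May 27 – December 31, 2021: 219 days → £311,000 × 1.5% × 219/365 = £2,799.0000
Total = £3,732.0000

£3,732.00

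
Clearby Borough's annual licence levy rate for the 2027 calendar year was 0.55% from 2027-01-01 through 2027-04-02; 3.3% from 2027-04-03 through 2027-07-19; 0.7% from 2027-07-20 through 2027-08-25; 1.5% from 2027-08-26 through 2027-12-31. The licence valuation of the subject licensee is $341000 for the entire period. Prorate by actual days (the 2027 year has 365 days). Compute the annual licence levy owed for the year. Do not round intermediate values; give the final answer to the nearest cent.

$5838.11

2027-01-01 to 2027-04-02: 92 days at 0.55% → $341000 × 0.55% × 92/365 = $472.7288
2027-04-03 to 2027-07-19: 108 days at 3.3% → $341000 × 3.3% × 108/365 = $3329.6548
2027-07-20 to 2027-08-25: 37 days at 0.7% → $341000 × 0.7% × 37/365 = $241.9699
2027-08-26 to 2027-12-31: 128 days at 1.5% → $341000 × 1.5% × 128/365 = $1793.7534
Total = $5838.1068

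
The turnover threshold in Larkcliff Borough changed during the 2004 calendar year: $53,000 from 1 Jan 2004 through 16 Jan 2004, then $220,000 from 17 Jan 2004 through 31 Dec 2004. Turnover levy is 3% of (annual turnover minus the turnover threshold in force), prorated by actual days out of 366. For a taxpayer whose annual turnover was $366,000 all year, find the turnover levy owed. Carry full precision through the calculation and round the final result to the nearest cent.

1 Jan – 16 Jan 2004: 16 days, exemption $53,000 → ($366,000 − $53,000) × 3% × 16/366 = $410.4918
17 Jan – 31 Dec 2004: 350 days, exemption $220,000 → ($366,000 − $220,000) × 3% × 350/366 = $4,188.5246
Total = $4,599.0164

$4,599.02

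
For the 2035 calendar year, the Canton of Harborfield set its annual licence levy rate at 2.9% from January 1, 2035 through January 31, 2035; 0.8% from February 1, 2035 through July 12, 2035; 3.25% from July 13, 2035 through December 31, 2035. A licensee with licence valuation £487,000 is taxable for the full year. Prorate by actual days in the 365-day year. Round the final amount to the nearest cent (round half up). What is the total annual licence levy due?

January 1 – January 31, 2035: 31 days at 2.9% → £487,000 × 2.9% × 31/365 = £1,199.4877
February 1 – July 12, 2035: 162 days at 0.8% → £487,000 × 0.8% × 162/365 = £1,729.1836
July 13 – December 31, 2035: 172 days at 3.25% → £487,000 × 3.25% × 172/365 = £7,458.4384
Total = £10,387.1096

£10,387.11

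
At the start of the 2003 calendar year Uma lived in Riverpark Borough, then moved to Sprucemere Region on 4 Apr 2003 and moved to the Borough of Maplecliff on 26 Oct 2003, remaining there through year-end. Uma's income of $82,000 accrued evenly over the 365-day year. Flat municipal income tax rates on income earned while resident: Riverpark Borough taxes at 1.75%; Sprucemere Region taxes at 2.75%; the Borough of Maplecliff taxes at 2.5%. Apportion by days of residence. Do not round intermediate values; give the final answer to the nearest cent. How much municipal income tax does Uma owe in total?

Riverpark Borough, 1 Jan – 3 Apr 2003: 93 days → $82,000 × 1.75% × 93/365 = $365.6301
Sprucemere Region, 4 Apr – 25 Oct 2003: 205 days → $82,000 × 2.75% × 205/365 = $1,266.5068
The Borough of Maplecliff, 26 Oct – 31 Dec 2003: 67 days → $82,000 × 2.5% × 67/365 = $376.3014
Total = $2,008.4384

$2,008.44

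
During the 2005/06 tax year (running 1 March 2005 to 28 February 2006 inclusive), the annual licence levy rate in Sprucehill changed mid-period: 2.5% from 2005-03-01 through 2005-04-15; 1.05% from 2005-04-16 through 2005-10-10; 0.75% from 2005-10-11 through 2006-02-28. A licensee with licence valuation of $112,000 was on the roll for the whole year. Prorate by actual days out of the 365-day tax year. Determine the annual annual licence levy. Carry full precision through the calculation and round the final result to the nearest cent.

$1,250.87

2005-03-01 to 2005-04-15: 46 days at 2.5% → $112,000 × 2.5% × 46/365 = $352.8767
2005-04-16 to 2005-10-10: 178 days at 1.05% → $112,000 × 1.05% × 178/365 = $573.5014
2005-10-11 to 2006-02-28: 141 days at 0.75% → $112,000 × 0.75% × 141/365 = $324.4932
Total = $1,250.8712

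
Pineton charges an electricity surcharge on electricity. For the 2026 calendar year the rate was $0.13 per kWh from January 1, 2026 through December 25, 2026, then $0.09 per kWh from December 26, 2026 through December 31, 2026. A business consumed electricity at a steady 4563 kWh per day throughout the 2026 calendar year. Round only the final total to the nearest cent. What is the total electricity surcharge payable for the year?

$215,419.23

January 1 – December 25, 2026: 359 days × 4563 kWh/day = 1,638,117 kWh at $0.13/kWh → $212,955.21
December 26 – December 31, 2026: 6 days × 4563 kWh/day = 27,378 kWh at $0.09/kWh → $2,464.02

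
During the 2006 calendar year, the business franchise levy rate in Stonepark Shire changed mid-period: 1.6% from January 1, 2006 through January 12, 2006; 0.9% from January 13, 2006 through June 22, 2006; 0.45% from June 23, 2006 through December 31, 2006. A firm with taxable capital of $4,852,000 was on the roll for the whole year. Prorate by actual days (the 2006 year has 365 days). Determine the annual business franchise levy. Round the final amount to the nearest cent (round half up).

January 1 – January 12, 2006: 12 days at 1.6% → $4,852,000 × 1.6% × 12/365 = $2,552.2849
January 13 – June 22, 2006: 161 days at 0.9% → $4,852,000 × 0.9% × 161/365 = $19,261.7753
June 23 – December 31, 2006: 192 days at 0.45% → $4,852,000 × 0.45% × 192/365 = $11,485.2822
Total = $33,299.3425

$33,299.34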